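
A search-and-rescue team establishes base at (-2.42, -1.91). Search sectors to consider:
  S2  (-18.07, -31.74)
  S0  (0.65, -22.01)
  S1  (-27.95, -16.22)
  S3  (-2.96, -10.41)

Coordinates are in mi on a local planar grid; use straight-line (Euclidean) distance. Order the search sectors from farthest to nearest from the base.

S2, S1, S0, S3

Distances from the base:
S2 (-18.07, -31.74): 33.7 mi
S1 (-27.95, -16.22): 29.3 mi
S0 (0.65, -22.01): 20.3 mi
S3 (-2.96, -10.41): 8.5 mi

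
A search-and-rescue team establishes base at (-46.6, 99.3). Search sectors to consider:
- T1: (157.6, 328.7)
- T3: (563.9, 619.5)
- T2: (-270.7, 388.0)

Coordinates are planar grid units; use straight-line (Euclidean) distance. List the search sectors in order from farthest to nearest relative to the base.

T3, T2, T1

Distance from the base at (-46.6, 99.3) to each:
T3 (563.9, 619.5): 802.1
T2 (-270.7, 388.0): 365.5
T1 (157.6, 328.7): 307.1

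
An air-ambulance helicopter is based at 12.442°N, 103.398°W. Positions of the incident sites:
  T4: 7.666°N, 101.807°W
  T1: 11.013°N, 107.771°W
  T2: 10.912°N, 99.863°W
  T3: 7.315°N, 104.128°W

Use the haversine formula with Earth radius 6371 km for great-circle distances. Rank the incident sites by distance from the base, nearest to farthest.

Distance from the base at 12.442°N, 103.398°W to each:
T2 10.912°N, 99.863°W: 420.8 km
T1 11.013°N, 107.771°W: 501.9 km
T4 7.666°N, 101.807°W: 558.9 km
T3 7.315°N, 104.128°W: 575.7 km

T2, T1, T4, T3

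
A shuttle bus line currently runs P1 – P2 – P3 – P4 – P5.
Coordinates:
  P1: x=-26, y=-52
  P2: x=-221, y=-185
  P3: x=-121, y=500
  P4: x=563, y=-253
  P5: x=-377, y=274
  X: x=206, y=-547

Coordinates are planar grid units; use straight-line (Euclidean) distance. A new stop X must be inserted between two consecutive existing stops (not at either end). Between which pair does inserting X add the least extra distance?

between P4 and P5

Added distance for inserting X between each consecutive pair:
P1–P2: 870.4
P2–P3: 964.4
P3–P4: 542.1
P4–P5: 391.8
Smallest added distance is 391.8, inserting between P4 and P5.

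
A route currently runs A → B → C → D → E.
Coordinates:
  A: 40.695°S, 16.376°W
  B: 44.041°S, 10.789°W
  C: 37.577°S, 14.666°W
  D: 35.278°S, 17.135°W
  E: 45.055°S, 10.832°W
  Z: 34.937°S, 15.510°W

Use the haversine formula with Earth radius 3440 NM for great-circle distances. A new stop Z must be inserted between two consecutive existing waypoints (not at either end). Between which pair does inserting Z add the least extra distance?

Added distance for inserting Z between each consecutive pair:
A–B: 617.7 NM
B–C: 326.1 NM
C–D: 63.7 NM
D–E: 72.7 NM
Smallest added distance is 63.7 NM, inserting between C and D.

between C and D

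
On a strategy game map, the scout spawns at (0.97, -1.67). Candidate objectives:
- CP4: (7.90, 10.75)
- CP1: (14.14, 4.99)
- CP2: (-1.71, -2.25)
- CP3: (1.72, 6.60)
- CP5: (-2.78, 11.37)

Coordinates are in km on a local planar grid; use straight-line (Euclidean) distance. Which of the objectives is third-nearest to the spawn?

CP5

Distances from the spawn ((0.97, -1.67)):
CP2: 2.7 km
CP3: 8.3 km
CP5: 13.6 km
CP4: 14.2 km
CP1: 14.8 km
The third-nearest is CP5 at 13.6 km.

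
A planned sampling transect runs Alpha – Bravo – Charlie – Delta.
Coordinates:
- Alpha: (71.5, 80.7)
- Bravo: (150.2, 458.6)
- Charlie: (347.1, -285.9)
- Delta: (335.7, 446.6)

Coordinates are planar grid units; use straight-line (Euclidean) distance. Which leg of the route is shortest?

Leg distances:
Alpha→Bravo: 386.0
Bravo→Charlie: 770.1
Charlie→Delta: 732.6
The shortest leg is Alpha–Bravo at 386.0.

Alpha–Bravo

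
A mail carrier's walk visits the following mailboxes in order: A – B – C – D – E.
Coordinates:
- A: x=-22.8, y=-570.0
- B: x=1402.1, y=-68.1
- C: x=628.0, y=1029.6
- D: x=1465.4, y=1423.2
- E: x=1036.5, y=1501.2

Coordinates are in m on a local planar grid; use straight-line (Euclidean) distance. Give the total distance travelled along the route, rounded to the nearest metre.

Leg distances:
A→B: 1510.7 m  (cumulative 1510.7 m)
B→C: 1343.2 m  (cumulative 2853.9 m)
C→D: 925.3 m  (cumulative 3779.2 m)
D→E: 435.9 m  (cumulative 4215.1 m)
Total route length ≈ 4215 m.

4215 m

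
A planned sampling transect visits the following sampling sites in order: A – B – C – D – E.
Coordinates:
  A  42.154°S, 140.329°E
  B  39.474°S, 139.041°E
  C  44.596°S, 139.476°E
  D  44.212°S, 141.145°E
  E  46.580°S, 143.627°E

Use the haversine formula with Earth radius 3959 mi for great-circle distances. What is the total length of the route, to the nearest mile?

841 mi

Leg distances:
A→B: 197.0 mi  (cumulative 197.0 mi)
B→C: 354.6 mi  (cumulative 551.7 mi)
C→D: 86.6 mi  (cumulative 638.2 mi)
D→E: 203.1 mi  (cumulative 841.4 mi)
Total route length ≈ 841 mi.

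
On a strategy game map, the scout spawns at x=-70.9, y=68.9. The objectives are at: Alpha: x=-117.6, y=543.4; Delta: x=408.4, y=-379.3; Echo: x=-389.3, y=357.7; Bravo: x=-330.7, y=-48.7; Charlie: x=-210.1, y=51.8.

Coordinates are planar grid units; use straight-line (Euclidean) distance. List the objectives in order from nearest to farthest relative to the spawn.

Charlie, Bravo, Echo, Alpha, Delta

Distance from the spawn at x=-70.9, y=68.9 to each:
Charlie x=-210.1, y=51.8: 140.2
Bravo x=-330.7, y=-48.7: 285.2
Echo x=-389.3, y=357.7: 429.9
Alpha x=-117.6, y=543.4: 476.8
Delta x=408.4, y=-379.3: 656.2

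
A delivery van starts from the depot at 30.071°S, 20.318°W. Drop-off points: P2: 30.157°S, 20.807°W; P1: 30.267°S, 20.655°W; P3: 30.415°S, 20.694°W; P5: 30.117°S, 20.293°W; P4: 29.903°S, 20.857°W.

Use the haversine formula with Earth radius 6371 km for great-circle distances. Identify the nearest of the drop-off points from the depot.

P5

Distance to each, sorted:
P5: 5.7 km
P1: 39.0 km
P2: 48.0 km
P3: 52.6 km
P4: 55.2 km
The nearest is P5 at 5.7 km.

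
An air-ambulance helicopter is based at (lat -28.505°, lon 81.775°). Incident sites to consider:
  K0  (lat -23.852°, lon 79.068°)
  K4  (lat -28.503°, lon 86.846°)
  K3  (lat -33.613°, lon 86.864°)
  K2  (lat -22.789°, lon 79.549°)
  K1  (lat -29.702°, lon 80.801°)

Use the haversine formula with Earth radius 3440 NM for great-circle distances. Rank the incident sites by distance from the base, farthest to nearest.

Distances from the base:
K3 (lat -33.613°, lon 86.864°): 403.1 NM
K2 (lat -22.789°, lon 79.549°): 363.7 NM
K0 (lat -23.852°, lon 79.068°): 315.1 NM
K4 (lat -28.503°, lon 86.846°): 267.5 NM
K1 (lat -29.702°, lon 80.801°): 88.2 NM

K3, K2, K0, K4, K1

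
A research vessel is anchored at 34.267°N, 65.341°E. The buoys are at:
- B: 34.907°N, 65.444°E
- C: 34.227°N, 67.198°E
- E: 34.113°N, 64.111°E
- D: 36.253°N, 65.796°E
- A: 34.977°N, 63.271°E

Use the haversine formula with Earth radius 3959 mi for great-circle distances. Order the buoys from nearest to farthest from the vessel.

B, E, C, A, D

Computing each great-circle distance from 34.267°N, 65.341°E:
B 34.907°N, 65.444°E: 44.6 mi
E 34.113°N, 64.111°E: 71.1 mi
C 34.227°N, 67.198°E: 106.1 mi
A 34.977°N, 63.271°E: 127.5 mi
D 36.253°N, 65.796°E: 139.6 mi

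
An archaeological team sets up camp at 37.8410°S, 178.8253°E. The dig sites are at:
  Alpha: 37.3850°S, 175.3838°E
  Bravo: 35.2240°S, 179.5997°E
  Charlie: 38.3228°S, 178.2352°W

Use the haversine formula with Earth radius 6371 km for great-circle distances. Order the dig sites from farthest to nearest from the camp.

Alpha, Bravo, Charlie

Distances from the camp:
Alpha 37.3850°S, 175.3838°E: 307.3 km
Bravo 35.2240°S, 179.5997°E: 299.1 km
Charlie 38.3228°S, 178.2352°W: 262.8 km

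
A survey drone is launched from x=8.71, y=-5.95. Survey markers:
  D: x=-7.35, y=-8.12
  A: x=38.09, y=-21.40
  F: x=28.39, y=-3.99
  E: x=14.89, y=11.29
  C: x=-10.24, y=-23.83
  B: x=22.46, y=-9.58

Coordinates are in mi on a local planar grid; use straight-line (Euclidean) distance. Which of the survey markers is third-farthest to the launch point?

Distance to each, sorted:
A: 33.2 mi
C: 26.1 mi
F: 19.8 mi
E: 18.3 mi
D: 16.2 mi
B: 14.2 mi
The third-farthest is F at 19.8 mi.

F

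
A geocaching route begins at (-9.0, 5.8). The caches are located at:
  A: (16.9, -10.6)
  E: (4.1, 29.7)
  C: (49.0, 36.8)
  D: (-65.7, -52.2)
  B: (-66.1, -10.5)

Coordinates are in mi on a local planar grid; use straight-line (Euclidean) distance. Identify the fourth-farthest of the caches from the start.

A

Distances from the start ((-9.0, 5.8)):
D: 81.1 mi
C: 65.8 mi
B: 59.4 mi
A: 30.7 mi
E: 27.3 mi
The fourth-farthest is A at 30.7 mi.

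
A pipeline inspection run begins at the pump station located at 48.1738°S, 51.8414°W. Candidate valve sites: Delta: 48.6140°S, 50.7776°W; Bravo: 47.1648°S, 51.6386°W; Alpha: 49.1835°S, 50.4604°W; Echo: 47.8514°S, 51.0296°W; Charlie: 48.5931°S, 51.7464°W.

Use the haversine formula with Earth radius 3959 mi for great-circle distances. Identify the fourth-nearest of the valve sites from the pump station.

Bravo

Distance to each, sorted:
Charlie: 29.3 mi
Echo: 43.6 mi
Delta: 57.5 mi
Bravo: 70.4 mi
Alpha: 94.0 mi
The fourth-nearest is Bravo at 70.4 mi.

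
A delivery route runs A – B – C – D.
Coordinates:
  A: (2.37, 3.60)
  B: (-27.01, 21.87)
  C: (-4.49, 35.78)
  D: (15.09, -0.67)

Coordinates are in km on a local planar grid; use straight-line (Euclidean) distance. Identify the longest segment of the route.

Leg distances:
A→B: 34.6 km
B→C: 26.5 km
C→D: 41.4 km
The longest leg is C–D at 41.4 km.

C–D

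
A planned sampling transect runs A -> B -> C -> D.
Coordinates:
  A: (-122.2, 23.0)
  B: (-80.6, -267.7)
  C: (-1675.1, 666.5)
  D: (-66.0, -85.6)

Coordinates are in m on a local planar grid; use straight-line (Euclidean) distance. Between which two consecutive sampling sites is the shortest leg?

A–B

Leg distances:
A→B: 293.7 m
B→C: 1848.0 m
C→D: 1776.2 m
The shortest leg is A–B at 293.7 m.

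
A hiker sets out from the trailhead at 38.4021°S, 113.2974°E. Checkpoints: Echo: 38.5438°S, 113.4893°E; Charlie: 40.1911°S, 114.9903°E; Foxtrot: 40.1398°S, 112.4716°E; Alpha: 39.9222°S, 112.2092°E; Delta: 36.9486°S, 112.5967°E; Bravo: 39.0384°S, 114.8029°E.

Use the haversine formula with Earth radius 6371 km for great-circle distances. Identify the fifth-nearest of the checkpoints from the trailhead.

Distance to each, sorted:
Echo: 23.0 km
Bravo: 148.5 km
Delta: 173.0 km
Alpha: 193.3 km
Foxtrot: 205.9 km
Charlie: 246.6 km
The fifth-nearest is Foxtrot at 205.9 km.

Foxtrot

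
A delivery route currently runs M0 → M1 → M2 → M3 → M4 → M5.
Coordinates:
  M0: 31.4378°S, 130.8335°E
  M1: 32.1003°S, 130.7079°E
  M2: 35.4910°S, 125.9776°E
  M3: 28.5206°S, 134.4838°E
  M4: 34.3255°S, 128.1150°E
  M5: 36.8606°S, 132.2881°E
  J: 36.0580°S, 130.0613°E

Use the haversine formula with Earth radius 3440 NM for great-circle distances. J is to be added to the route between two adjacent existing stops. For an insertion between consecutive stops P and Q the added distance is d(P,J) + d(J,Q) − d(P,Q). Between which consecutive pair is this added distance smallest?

between M4 and M5

Added distance for inserting J between each consecutive pair:
M0–M1: 479.5 NM
M1–M2: 130.0 NM
M2–M3: 105.0 NM
M3–M4: 169.0 NM
M4–M5: 4.8 NM
Smallest added distance is 4.8 NM, inserting between M4 and M5.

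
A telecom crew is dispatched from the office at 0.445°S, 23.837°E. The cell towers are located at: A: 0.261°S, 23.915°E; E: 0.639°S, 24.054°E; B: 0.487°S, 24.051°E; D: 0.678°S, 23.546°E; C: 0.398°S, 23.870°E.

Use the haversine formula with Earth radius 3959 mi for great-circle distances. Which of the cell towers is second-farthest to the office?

Distance to each, sorted:
D: 25.8 mi
E: 20.1 mi
B: 15.1 mi
A: 13.8 mi
C: 4.0 mi
The second-farthest is E at 20.1 mi.

E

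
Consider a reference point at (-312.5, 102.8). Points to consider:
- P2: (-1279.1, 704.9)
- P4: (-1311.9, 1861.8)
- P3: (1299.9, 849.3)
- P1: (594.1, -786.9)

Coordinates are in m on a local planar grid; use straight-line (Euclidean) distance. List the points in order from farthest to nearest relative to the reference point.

P4, P3, P1, P2

Computing each straight-line distance from (-312.5, 102.8):
P4 (-1311.9, 1861.8): 2023.1 m
P3 (1299.9, 849.3): 1776.8 m
P1 (594.1, -786.9): 1270.2 m
P2 (-1279.1, 704.9): 1138.8 m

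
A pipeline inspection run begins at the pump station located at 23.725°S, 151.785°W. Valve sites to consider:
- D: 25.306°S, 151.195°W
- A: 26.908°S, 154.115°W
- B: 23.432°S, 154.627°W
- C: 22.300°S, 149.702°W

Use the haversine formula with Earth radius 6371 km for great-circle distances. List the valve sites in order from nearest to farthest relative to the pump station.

Distance from the pump station at 23.725°S, 151.785°W to each:
D 25.306°S, 151.195°W: 185.7 km
C 22.300°S, 149.702°W: 265.6 km
B 23.432°S, 154.627°W: 291.5 km
A 26.908°S, 154.115°W: 424.4 km

D, C, B, A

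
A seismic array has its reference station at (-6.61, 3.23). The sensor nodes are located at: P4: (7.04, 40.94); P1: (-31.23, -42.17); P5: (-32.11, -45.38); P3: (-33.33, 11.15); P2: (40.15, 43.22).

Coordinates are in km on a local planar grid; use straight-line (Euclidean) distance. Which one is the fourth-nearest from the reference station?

P5

Distance to each, sorted:
P3: 27.9 km
P4: 40.1 km
P1: 51.6 km
P5: 54.9 km
P2: 61.5 km
The fourth-nearest is P5 at 54.9 km.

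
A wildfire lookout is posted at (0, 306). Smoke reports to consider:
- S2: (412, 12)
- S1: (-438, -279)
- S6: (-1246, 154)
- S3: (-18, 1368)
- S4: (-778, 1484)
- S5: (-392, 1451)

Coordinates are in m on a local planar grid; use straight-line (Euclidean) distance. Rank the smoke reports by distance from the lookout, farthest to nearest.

Distance from the lookout at (0, 306) to each:
S4 (-778, 1484): 1411.7 m
S6 (-1246, 154): 1255.2 m
S5 (-392, 1451): 1210.2 m
S3 (-18, 1368): 1062.2 m
S1 (-438, -279): 730.8 m
S2 (412, 12): 506.1 m

S4, S6, S5, S3, S1, S2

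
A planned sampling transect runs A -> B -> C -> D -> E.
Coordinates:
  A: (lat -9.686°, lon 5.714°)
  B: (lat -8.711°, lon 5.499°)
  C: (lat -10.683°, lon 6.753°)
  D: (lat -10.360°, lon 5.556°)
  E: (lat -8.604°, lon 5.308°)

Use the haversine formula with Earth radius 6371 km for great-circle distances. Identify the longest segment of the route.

B–C

Leg distances:
A→B: 111.0 km
B→C: 258.8 km
C→D: 135.7 km
D→E: 197.1 km
The longest leg is B–C at 258.8 km.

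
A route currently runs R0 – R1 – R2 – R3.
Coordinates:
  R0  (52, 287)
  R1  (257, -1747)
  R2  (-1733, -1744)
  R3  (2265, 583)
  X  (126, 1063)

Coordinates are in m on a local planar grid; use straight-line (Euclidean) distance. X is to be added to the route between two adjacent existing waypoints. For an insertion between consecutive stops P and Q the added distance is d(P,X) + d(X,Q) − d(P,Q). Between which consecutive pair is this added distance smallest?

between R2 and R3

Added distance for inserting X between each consecutive pair:
R0–R1: 1548.3 m
R1–R2: 4189.8 m
R2–R3: 933.1 m
Smallest added distance is 933.1 m, inserting between R2 and R3.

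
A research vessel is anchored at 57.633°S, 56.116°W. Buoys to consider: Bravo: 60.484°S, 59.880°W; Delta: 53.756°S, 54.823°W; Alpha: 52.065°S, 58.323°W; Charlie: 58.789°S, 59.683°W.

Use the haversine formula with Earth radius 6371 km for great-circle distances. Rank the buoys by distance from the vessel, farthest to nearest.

Distance from the vessel at 57.633°S, 56.116°W to each:
Alpha 52.065°S, 58.323°W: 635.0 km
Delta 53.756°S, 54.823°W: 438.6 km
Bravo 60.484°S, 59.880°W: 383.0 km
Charlie 58.789°S, 59.683°W: 245.3 km

Alpha, Delta, Bravo, Charlie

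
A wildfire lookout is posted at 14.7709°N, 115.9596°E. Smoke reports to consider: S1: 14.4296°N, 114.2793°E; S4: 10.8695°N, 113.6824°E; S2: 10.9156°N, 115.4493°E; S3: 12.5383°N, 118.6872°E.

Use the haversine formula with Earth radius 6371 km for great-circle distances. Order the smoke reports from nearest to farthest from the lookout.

S1, S3, S2, S4

Distances from the lookout:
S1 14.4296°N, 114.2793°E: 184.7 km
S3 12.5383°N, 118.6872°E: 385.3 km
S2 10.9156°N, 115.4493°E: 432.2 km
S4 10.8695°N, 113.6824°E: 499.1 km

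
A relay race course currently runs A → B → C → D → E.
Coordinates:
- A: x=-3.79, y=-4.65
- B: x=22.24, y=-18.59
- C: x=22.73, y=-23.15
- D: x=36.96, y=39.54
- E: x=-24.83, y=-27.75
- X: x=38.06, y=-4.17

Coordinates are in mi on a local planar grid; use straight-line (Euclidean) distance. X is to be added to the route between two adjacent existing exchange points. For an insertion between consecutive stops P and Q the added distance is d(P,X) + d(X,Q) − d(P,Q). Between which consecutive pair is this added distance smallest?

Added distance for inserting X between each consecutive pair:
A–B: 33.7 mi
B–C: 41.2 mi
C–D: 3.8 mi
D–E: 19.5 mi
Smallest added distance is 3.8 mi, inserting between C and D.

between C and D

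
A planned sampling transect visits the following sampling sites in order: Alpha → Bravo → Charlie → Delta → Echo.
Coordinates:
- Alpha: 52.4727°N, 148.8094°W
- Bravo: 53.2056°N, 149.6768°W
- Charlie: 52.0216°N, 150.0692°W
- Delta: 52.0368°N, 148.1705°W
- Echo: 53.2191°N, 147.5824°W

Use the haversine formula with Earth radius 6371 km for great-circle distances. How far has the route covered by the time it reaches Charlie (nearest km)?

234 km

Leg distances:
Alpha→Bravo: 100.2 km  (cumulative 100.2 km)
Bravo→Charlie: 134.3 km  (cumulative 234.5 km)
Cumulative distance at Charlie ≈ 234 km.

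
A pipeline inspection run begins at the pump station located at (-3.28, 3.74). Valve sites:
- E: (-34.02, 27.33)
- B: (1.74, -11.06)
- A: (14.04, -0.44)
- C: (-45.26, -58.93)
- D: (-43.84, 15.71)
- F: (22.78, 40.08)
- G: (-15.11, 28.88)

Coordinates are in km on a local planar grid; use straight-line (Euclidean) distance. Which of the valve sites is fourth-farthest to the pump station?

Distances from the pump station ((-3.28, 3.74)):
C: 75.4 km
F: 44.7 km
D: 42.3 km
E: 38.7 km
G: 27.8 km
A: 17.8 km
B: 15.6 km
The fourth-farthest is E at 38.7 km.

E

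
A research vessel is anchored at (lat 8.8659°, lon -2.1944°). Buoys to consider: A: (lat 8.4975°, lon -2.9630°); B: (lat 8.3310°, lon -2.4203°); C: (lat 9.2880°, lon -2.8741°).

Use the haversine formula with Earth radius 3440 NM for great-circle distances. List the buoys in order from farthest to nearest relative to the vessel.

A, C, B

Distances from the vessel:
A (lat 8.4975°, lon -2.9630°): 50.7 NM
C (lat 9.2880°, lon -2.8741°): 47.6 NM
B (lat 8.3310°, lon -2.4203°): 34.8 NM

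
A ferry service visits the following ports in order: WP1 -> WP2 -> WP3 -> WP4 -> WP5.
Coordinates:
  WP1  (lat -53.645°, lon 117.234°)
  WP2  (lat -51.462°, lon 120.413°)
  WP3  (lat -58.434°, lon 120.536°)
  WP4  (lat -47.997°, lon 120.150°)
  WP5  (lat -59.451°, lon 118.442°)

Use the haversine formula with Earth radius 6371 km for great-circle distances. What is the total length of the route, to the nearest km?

3539 km

Leg distances:
WP1→WP2: 324.2 km  (cumulative 324.2 km)
WP2→WP3: 775.3 km  (cumulative 1099.4 km)
WP3→WP4: 1160.8 km  (cumulative 2260.3 km)
WP4→WP5: 1278.5 km  (cumulative 3538.7 km)
Total route length ≈ 3539 km.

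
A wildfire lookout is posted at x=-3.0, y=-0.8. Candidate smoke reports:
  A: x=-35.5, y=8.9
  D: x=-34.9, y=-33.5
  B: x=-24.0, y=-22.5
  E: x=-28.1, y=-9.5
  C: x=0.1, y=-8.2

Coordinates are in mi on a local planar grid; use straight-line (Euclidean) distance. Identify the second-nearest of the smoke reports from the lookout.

E

Distances from the lookout (x=-3.0, y=-0.8):
C: 8.0 mi
E: 26.6 mi
B: 30.2 mi
A: 33.9 mi
D: 45.7 mi
The second-nearest is E at 26.6 mi.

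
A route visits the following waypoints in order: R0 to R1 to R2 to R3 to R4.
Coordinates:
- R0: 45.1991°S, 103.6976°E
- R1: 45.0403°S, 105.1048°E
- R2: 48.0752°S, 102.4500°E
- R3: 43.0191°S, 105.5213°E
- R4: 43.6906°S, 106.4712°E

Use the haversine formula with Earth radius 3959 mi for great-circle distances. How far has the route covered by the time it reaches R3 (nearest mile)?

Leg distances:
R0→R1: 69.5 mi  (cumulative 69.5 mi)
R1→R2: 244.7 mi  (cumulative 314.2 mi)
R2→R3: 379.6 mi  (cumulative 693.7 mi)
Cumulative distance at R3 ≈ 694 mi.

694 mi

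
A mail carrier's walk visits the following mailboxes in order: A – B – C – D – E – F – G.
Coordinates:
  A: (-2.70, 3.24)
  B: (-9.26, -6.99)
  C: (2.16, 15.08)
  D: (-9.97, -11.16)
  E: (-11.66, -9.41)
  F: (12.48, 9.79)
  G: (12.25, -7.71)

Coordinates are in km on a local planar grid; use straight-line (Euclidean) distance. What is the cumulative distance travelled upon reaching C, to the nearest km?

Leg distances:
A→B: 12.2 km  (cumulative 12.2 km)
B→C: 24.8 km  (cumulative 37.0 km)
Cumulative distance at C ≈ 37 km.

37 km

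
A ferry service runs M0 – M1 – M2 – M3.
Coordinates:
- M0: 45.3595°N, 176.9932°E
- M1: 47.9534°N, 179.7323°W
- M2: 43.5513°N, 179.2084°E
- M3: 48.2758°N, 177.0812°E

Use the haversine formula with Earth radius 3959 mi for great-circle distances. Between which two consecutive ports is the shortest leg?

M0–M1

Leg distances:
M0→M1: 237.1 mi
M1→M2: 308.4 mi
M2→M3: 342.1 mi
The shortest leg is M0–M1 at 237.1 mi.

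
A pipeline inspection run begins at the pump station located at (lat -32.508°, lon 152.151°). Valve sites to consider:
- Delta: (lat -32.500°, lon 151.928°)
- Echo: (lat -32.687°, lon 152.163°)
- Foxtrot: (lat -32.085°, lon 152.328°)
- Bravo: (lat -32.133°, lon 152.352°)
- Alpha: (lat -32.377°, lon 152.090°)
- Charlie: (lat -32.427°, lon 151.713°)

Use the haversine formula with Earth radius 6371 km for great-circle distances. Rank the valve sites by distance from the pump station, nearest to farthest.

Computing each great-circle distance from (lat -32.508°, lon 152.151°):
Alpha (lat -32.377°, lon 152.090°): 15.7 km
Echo (lat -32.687°, lon 152.163°): 19.9 km
Delta (lat -32.500°, lon 151.928°): 20.9 km
Charlie (lat -32.427°, lon 151.713°): 42.1 km
Bravo (lat -32.133°, lon 152.352°): 45.8 km
Foxtrot (lat -32.085°, lon 152.328°): 49.9 km

Alpha, Echo, Delta, Charlie, Bravo, Foxtrot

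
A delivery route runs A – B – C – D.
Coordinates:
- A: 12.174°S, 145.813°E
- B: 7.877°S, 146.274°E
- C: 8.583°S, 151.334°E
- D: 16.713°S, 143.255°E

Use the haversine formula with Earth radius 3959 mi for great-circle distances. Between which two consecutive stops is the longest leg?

C–D

Leg distances:
A→B: 298.6 mi
B→C: 349.5 mi
C→D: 782.1 mi
The longest leg is C–D at 782.1 mi.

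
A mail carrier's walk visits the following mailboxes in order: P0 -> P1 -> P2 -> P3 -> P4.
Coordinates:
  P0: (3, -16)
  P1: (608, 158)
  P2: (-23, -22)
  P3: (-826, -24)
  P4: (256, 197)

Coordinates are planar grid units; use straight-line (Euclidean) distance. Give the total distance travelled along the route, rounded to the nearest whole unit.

3193

Leg distances:
P0→P1: 629.5  (cumulative 629.5)
P1→P2: 656.2  (cumulative 1285.7)
P2→P3: 803.0  (cumulative 2088.7)
P3→P4: 1104.3  (cumulative 3193.0)
Total route length ≈ 3193.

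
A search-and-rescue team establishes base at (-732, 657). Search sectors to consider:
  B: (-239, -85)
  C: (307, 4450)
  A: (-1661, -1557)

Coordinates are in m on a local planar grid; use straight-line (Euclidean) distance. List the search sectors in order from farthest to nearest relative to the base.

Distances from the base:
C (307, 4450): 3932.7 m
A (-1661, -1557): 2401.0 m
B (-239, -85): 890.8 m

C, A, B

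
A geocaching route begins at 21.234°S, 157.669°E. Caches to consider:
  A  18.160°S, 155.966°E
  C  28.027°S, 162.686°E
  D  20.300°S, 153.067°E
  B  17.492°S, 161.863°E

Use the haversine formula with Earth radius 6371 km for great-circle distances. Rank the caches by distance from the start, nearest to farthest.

Computing each great-circle distance from 21.234°S, 157.669°E:
A 18.160°S, 155.966°E: 385.5 km
D 20.300°S, 153.067°E: 489.6 km
B 17.492°S, 161.863°E: 605.5 km
C 28.027°S, 162.686°E: 909.5 km

A, D, B, C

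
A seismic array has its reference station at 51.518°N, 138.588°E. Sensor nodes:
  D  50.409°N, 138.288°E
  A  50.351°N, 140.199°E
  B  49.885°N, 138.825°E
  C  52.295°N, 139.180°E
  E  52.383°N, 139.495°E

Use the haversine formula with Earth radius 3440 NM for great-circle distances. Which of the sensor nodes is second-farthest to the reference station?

Distances from the reference station (51.518°N, 138.588°E):
B: 98.5 NM
A: 92.9 NM
D: 67.5 NM
E: 61.8 NM
C: 51.5 NM
The second-farthest is A at 92.9 NM.

A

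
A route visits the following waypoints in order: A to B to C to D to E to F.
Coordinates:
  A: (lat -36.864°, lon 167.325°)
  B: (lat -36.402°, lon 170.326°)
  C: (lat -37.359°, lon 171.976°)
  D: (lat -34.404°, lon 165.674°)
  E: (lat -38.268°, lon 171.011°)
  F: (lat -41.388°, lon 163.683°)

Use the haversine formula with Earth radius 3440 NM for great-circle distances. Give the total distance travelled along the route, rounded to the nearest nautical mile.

Leg distances:
A→B: 147.2 NM  (cumulative 147.2 NM)
B→C: 97.9 NM  (cumulative 245.1 NM)
C→D: 354.1 NM  (cumulative 599.2 NM)
D→E: 346.9 NM  (cumulative 946.1 NM)
E→F: 386.1 NM  (cumulative 1332.3 NM)
Total route length ≈ 1332 NM.

1332 NM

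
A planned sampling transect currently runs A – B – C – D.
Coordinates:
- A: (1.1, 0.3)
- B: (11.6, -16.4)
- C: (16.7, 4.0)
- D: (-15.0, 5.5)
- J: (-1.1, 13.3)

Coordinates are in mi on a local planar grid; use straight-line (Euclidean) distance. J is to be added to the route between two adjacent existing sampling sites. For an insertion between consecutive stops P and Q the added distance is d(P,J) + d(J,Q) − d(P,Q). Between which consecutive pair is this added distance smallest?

between C and D

Added distance for inserting J between each consecutive pair:
A–B: 25.8 mi
B–C: 31.4 mi
C–D: 4.3 mi
Smallest added distance is 4.3 mi, inserting between C and D.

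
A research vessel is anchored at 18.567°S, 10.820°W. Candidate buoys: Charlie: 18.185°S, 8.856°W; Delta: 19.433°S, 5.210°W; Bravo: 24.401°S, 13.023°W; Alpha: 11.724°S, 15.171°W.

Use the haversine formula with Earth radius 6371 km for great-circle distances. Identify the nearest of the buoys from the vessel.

Charlie

Distance to each, sorted:
Charlie: 211.6 km
Delta: 597.6 km
Bravo: 687.5 km
Alpha: 892.6 km
The nearest is Charlie at 211.6 km.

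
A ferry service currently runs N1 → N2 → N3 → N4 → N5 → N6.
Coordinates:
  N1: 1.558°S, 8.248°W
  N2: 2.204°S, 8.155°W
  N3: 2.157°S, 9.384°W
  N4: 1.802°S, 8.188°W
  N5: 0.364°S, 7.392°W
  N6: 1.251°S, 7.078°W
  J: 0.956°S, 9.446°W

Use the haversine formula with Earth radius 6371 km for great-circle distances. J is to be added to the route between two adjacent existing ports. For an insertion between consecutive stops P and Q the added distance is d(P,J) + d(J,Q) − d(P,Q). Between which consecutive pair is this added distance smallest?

Added distance for inserting J between each consecutive pair:
N1–N2: 276.1 km
N2–N3: 196.7 km
N3–N4: 163.6 km
N4–N5: 223.5 km
N5–N6: 398.3 km
Smallest added distance is 163.6 km, inserting between N3 and N4.

between N3 and N4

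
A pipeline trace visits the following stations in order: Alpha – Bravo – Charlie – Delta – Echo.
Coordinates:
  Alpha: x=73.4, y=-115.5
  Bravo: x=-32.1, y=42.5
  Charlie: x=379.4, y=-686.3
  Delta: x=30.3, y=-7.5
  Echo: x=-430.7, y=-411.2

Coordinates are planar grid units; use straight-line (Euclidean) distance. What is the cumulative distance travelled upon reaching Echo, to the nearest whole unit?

2403

Leg distances:
Alpha→Bravo: 190.0  (cumulative 190.0)
Bravo→Charlie: 836.9  (cumulative 1026.9)
Charlie→Delta: 763.3  (cumulative 1790.2)
Delta→Echo: 612.8  (cumulative 2403.0)
Cumulative distance at Echo ≈ 2403.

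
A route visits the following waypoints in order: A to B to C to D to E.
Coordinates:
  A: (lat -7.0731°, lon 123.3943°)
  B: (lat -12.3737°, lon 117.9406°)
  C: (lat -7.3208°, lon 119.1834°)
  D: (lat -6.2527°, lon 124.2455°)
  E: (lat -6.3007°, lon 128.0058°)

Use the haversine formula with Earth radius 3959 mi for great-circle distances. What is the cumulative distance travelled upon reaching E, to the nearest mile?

Leg distances:
A→B: 521.5 mi  (cumulative 521.5 mi)
B→C: 359.2 mi  (cumulative 880.8 mi)
C→D: 355.1 mi  (cumulative 1235.8 mi)
D→E: 258.3 mi  (cumulative 1494.1 mi)
Cumulative distance at E ≈ 1494 mi.

1494 mi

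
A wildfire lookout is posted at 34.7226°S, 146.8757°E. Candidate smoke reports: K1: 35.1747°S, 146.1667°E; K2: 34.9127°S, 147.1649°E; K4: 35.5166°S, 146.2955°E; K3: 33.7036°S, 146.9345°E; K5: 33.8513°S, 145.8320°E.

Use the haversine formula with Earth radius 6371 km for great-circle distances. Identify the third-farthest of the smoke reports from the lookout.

Distances from the lookout (34.7226°S, 146.8757°E):
K5: 136.3 km
K3: 113.4 km
K4: 102.9 km
K1: 81.9 km
K2: 33.8 km
The third-farthest is K4 at 102.9 km.

K4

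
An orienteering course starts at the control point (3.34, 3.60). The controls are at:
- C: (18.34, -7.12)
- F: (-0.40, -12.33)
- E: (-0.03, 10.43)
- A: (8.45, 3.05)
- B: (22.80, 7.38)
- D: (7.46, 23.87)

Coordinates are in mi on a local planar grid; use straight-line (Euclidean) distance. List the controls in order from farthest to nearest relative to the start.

Computing each straight-line distance from (3.34, 3.60):
D (7.46, 23.87): 20.7 mi
B (22.80, 7.38): 19.8 mi
C (18.34, -7.12): 18.4 mi
F (-0.40, -12.33): 16.4 mi
E (-0.03, 10.43): 7.6 mi
A (8.45, 3.05): 5.1 mi

D, B, C, F, E, A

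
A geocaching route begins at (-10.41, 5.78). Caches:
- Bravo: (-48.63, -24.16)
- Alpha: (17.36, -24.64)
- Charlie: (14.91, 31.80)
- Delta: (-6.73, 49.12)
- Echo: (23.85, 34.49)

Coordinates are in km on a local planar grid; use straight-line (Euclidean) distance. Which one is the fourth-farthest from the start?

Distances from the start ((-10.41, 5.78)):
Bravo: 48.6 km
Echo: 44.7 km
Delta: 43.5 km
Alpha: 41.2 km
Charlie: 36.3 km
The fourth-farthest is Alpha at 41.2 km.

Alpha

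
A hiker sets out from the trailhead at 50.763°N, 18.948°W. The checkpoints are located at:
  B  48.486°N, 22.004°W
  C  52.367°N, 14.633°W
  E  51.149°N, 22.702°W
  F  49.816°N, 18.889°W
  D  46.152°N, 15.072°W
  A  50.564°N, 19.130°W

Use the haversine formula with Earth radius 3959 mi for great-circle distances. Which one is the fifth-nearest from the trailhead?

Distance to each, sorted:
A: 15.9 mi
F: 65.5 mi
E: 165.5 mi
B: 208.4 mi
C: 215.9 mi
D: 364.6 mi
The fifth-nearest is C at 215.9 mi.

C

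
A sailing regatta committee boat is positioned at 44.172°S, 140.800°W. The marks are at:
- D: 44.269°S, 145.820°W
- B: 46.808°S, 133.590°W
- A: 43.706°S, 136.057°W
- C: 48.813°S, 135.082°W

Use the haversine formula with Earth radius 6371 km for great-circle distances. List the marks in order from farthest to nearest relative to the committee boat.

Distances from the committee boat:
C 48.813°S, 135.082°W: 676.3 km
B 46.808°S, 133.590°W: 633.5 km
D 44.269°S, 145.820°W: 400.1 km
A 43.706°S, 136.057°W: 383.2 km

C, B, D, A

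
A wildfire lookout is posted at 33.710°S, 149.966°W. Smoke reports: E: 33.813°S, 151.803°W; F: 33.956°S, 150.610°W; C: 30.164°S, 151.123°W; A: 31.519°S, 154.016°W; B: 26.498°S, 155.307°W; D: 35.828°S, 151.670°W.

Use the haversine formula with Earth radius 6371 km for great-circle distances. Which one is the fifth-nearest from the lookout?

A

Distances from the lookout (33.710°S, 149.966°W):
F: 65.5 km
E: 170.2 km
D: 282.3 km
C: 409.1 km
A: 450.8 km
B: 952.0 km
The fifth-nearest is A at 450.8 km.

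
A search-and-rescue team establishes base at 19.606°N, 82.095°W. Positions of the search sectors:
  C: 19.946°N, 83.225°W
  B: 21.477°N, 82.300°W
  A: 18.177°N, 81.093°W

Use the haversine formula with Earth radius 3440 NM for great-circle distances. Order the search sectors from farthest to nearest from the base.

Computing each great-circle distance from 19.606°N, 82.095°W:
B 21.477°N, 82.300°W: 112.9 NM
A 18.177°N, 81.093°W: 103.0 NM
C 19.946°N, 83.225°W: 67.0 NM

B, A, C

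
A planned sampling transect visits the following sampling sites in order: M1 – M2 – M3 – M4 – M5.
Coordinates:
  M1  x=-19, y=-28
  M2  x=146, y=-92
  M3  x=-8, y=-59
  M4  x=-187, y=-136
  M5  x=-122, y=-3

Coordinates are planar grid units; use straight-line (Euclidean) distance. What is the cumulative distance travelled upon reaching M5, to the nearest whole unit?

Leg distances:
M1→M2: 177.0  (cumulative 177.0)
M2→M3: 157.5  (cumulative 334.5)
M3→M4: 194.9  (cumulative 529.3)
M4→M5: 148.0  (cumulative 677.4)
Cumulative distance at M5 ≈ 677.

677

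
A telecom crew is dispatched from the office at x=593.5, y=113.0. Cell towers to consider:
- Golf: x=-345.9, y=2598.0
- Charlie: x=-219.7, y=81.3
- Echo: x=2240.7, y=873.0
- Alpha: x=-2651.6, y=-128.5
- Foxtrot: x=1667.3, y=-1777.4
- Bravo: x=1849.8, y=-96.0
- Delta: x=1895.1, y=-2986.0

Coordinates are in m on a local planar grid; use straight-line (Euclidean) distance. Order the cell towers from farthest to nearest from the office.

Delta, Alpha, Golf, Foxtrot, Echo, Bravo, Charlie

Distance from the office at x=593.5, y=113.0 to each:
Delta x=1895.1, y=-2986.0: 3361.2 m
Alpha x=-2651.6, y=-128.5: 3254.1 m
Golf x=-345.9, y=2598.0: 2656.6 m
Foxtrot x=1667.3, y=-1777.4: 2174.1 m
Echo x=2240.7, y=873.0: 1814.1 m
Bravo x=1849.8, y=-96.0: 1273.6 m
Charlie x=-219.7, y=81.3: 813.8 m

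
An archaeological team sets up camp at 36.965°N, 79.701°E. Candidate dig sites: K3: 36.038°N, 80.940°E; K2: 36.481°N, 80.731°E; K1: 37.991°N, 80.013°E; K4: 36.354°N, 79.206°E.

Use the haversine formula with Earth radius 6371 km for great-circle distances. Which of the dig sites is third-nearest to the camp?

K1

Distance to each, sorted:
K4: 81.0 km
K2: 106.4 km
K1: 117.4 km
K3: 151.3 km
The third-nearest is K1 at 117.4 km.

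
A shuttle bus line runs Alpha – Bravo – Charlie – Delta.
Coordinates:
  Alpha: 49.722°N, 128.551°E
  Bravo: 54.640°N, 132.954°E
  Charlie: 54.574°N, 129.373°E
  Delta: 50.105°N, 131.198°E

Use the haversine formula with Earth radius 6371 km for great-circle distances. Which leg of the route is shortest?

Leg distances:
Alpha→Bravo: 623.6 km
Bravo→Charlie: 230.7 km
Charlie→Delta: 512.1 km
The shortest leg is Bravo–Charlie at 230.7 km.

Bravo–Charlie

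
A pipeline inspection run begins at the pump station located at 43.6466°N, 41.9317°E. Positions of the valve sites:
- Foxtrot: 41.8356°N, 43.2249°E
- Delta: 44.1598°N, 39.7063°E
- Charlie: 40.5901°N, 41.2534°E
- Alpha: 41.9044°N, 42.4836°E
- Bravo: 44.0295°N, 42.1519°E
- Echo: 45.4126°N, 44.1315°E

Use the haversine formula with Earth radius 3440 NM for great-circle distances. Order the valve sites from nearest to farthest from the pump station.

Bravo, Delta, Alpha, Foxtrot, Echo, Charlie

Computing each great-circle distance from 43.6466°N, 41.9317°E:
Bravo 44.0295°N, 42.1519°E: 24.9 NM
Delta 44.1598°N, 39.7063°E: 101.1 NM
Alpha 41.9044°N, 42.4836°E: 107.4 NM
Foxtrot 41.8356°N, 43.2249°E: 122.8 NM
Echo 45.4126°N, 44.1315°E: 141.8 NM
Charlie 40.5901°N, 41.2534°E: 186.0 NM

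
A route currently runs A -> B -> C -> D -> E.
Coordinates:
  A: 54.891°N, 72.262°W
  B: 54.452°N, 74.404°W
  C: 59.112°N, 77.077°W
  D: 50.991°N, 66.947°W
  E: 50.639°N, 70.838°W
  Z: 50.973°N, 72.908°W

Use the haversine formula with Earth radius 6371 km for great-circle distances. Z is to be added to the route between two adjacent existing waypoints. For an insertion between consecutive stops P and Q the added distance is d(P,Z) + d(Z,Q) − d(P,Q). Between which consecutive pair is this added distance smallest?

between C and D

Added distance for inserting Z between each consecutive pair:
A–B: 691.4 km
B–C: 799.4 km
C–D: 252.6 km
D–E: 291.2 km
Smallest added distance is 252.6 km, inserting between C and D.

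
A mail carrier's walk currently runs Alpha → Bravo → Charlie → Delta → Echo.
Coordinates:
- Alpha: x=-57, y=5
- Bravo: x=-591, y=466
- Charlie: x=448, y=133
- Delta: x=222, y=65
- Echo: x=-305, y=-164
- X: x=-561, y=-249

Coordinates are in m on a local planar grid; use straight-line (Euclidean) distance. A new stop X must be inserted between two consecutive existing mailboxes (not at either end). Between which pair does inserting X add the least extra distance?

Added distance for inserting X between each consecutive pair:
Alpha–Bravo: 574.6 m
Bravo–Charlie: 703.5 m
Charlie–Delta: 1686.5 m
Delta–Echo: 538.8 m
Smallest added distance is 538.8 m, inserting between Delta and Echo.

between Delta and Echo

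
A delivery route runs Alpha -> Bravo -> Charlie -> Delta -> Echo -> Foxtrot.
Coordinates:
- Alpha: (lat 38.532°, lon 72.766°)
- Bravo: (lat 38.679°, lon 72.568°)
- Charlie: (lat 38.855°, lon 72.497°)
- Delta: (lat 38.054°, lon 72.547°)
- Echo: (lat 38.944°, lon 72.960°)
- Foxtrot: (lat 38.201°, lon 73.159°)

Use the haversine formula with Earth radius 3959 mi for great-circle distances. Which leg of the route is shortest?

Leg distances:
Alpha→Bravo: 14.7 mi
Bravo→Charlie: 12.7 mi
Charlie→Delta: 55.4 mi
Delta→Echo: 65.4 mi
Echo→Foxtrot: 52.5 mi
The shortest leg is Bravo–Charlie at 12.7 mi.

Bravo–Charlie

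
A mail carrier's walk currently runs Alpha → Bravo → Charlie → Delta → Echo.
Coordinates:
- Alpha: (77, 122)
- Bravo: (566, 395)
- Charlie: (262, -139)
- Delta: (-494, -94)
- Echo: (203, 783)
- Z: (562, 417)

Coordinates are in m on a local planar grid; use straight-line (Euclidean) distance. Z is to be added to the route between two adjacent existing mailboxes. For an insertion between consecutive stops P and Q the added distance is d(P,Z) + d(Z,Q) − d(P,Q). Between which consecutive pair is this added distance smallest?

Added distance for inserting Z between each consecutive pair:
Alpha–Bravo: 30.0 m
Bravo–Charlie: 39.7 m
Charlie–Delta: 1047.6 m
Delta–Echo: 565.6 m
Smallest added distance is 30.0 m, inserting between Alpha and Bravo.

between Alpha and Bravo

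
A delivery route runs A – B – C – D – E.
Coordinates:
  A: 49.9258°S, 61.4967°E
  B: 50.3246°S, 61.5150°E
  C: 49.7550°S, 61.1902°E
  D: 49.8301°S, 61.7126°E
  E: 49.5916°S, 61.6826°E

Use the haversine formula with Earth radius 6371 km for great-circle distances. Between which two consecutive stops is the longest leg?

Leg distances:
A→B: 44.4 km
B→C: 67.5 km
C→D: 38.4 km
D→E: 26.6 km
The longest leg is B–C at 67.5 km.

B–C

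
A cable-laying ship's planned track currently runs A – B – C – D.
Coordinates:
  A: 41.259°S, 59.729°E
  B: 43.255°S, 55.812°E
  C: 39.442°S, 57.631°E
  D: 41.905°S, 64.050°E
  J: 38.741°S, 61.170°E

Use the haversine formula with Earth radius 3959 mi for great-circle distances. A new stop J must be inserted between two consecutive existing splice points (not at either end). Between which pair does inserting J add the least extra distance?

between C and D

Added distance for inserting J between each consecutive pair:
A–B: 365.4 mi
B–C: 334.6 mi
C–D: 85.1 mi
Smallest added distance is 85.1 mi, inserting between C and D.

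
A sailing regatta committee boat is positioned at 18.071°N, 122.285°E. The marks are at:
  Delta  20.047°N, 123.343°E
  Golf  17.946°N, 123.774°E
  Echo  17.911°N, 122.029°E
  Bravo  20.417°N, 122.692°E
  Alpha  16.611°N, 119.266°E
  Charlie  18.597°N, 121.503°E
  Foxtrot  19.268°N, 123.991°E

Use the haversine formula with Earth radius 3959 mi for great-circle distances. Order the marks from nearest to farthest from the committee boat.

Distance from the committee boat at 18.071°N, 122.285°E to each:
Echo 17.911°N, 122.029°E: 20.1 mi
Charlie 18.597°N, 121.503°E: 62.9 mi
Golf 17.946°N, 123.774°E: 98.2 mi
Foxtrot 19.268°N, 123.991°E: 139.0 mi
Delta 20.047°N, 123.343°E: 153.0 mi
Bravo 20.417°N, 122.692°E: 164.3 mi
Alpha 16.611°N, 119.266°E: 223.2 mi

Echo, Charlie, Golf, Foxtrot, Delta, Bravo, Alpha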